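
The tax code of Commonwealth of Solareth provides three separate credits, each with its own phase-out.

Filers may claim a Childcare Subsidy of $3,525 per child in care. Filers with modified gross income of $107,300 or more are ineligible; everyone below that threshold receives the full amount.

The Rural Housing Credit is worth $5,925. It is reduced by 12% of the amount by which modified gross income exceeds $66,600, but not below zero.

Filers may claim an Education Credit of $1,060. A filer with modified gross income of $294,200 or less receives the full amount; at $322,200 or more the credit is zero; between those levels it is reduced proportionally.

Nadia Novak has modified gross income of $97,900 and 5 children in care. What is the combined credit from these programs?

Childcare Subsidy: base = 5 × $3,525 = $17,625. $97,900 is below the $107,300 cutoff, so the full $17,625 applies.
Rural Housing Credit: 12% of the $31,300 excess over $66,600 is $3,756; credit = $5,925 − $3,756 = $2,169.
Education Credit: $97,900 is at or below the $294,200 threshold, so the full $1,060 applies.
Total: $17,625 + $2,169 + $1,060 = $20,854.

$20,854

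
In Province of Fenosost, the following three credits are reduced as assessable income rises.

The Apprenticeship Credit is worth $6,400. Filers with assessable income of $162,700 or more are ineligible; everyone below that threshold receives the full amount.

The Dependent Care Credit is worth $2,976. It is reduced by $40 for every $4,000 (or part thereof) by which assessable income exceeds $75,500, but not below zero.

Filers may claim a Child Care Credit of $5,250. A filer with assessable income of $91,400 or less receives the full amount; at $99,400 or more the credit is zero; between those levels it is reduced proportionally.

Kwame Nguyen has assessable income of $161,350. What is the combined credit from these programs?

Apprenticeship Credit: $161,350 is below the $162,700 cutoff, so the full $6,400 applies.
Dependent Care Credit: income exceeds $75,500 by $85,850, which is 22 full-or-partial $4,000 increments; reduction = 22 × $40 = $880, leaving $2,096.
Child Care Credit: $161,350 is at or above $99,400, so the credit is $0.
Total: $6,400 + $2,096 + $0 = $8,496.

$8,496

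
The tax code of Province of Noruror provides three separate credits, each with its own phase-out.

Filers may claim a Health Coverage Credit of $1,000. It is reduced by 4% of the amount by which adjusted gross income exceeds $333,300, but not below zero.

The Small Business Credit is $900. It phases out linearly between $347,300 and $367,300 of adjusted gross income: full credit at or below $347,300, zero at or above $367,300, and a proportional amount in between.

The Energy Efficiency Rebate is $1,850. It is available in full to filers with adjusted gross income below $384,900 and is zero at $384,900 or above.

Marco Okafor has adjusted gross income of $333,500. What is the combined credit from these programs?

Health Coverage Credit: 4% of the $200 excess over $333,300 is $8; credit = $1,000 − $8 = $992.
Small Business Credit: $333,500 is at or below the $347,300 threshold, so the full $900 applies.
Energy Efficiency Rebate: $333,500 is below the $384,900 cutoff, so the full $1,850 applies.
Total: $992 + $900 + $1,850 = $3,742.

$3,742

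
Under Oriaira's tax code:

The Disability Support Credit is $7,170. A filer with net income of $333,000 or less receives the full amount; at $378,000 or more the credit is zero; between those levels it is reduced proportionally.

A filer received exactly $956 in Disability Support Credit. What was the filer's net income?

$372,000

$956 is 956/7,170 of the full $7,170, so 6,214/7,170 of the $45,000 range has been used: income = $333,000 + $45,000 × 6,214/7,170 = $372,000.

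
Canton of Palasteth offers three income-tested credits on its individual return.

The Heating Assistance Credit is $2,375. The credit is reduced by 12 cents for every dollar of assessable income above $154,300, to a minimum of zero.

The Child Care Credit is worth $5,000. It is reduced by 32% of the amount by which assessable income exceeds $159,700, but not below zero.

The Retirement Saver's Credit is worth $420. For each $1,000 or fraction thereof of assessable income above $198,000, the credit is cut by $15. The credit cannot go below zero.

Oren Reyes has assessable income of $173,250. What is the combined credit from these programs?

Heating Assistance Credit: 12% of the $18,950 excess over $154,300 is $2,274; credit = $2,375 − $2,274 = $101.
Child Care Credit: 32% of the $13,550 excess over $159,700 is $4,336; credit = $5,000 − $4,336 = $664.
Retirement Saver's Credit: $173,250 is at or below the $198,000 threshold, so the full $420 applies.
Total: $101 + $664 + $420 = $1,185.

$1,185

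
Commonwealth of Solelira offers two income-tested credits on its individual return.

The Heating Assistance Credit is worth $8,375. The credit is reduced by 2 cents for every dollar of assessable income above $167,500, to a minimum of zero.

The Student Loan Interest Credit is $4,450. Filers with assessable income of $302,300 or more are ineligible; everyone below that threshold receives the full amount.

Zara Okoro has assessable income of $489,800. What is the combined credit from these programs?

$1,929

Heating Assistance Credit: 2% of the $322,300 excess over $167,500 is $6,446; credit = $8,375 − $6,446 = $1,929.
Student Loan Interest Credit: $489,800 meets or exceeds the $302,300 cutoff, so the credit is $0.
Total: $1,929 + $0 = $1,929.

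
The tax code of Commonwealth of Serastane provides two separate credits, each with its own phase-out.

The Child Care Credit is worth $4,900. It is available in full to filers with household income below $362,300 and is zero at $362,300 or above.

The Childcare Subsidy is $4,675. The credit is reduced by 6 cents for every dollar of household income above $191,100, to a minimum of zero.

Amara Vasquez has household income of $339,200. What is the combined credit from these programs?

$4,900

Child Care Credit: $339,200 is below the $362,300 cutoff, so the full $4,900 applies.
Childcare Subsidy: 6% of the $148,100 excess over $191,100 is $8,886 ≥ base, so the credit is $0.
Total: $4,900 + $0 = $4,900.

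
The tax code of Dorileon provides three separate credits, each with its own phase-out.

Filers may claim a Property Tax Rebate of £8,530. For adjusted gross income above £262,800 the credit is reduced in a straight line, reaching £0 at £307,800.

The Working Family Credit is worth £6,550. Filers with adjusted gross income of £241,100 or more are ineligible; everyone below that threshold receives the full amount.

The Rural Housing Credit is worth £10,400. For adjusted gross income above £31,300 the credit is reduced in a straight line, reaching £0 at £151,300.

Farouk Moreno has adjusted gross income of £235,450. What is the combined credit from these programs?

Property Tax Rebate: £235,450 is at or below the £262,800 threshold, so the full £8,530 applies.
Working Family Credit: £235,450 is below the £241,100 cutoff, so the full £6,550 applies.
Rural Housing Credit: £235,450 is at or above £151,300, so the credit is £0.
Total: £8,530 + £6,550 + £0 = £15,080.

£15,080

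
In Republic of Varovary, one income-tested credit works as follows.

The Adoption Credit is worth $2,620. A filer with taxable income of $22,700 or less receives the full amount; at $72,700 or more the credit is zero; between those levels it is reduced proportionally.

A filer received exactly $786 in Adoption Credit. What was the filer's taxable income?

$57,700

$786 is 786/2,620 of the full $2,620, so 1,834/2,620 of the $50,000 range has been used: income = $22,700 + $50,000 × 1,834/2,620 = $57,700.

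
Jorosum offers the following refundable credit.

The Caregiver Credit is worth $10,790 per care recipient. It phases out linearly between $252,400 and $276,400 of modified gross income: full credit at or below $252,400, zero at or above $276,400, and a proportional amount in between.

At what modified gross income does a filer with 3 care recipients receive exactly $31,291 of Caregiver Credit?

$253,200

Full credit = 3 × $10,790 = $32,370.
$31,291 is 31,291/32,370 of the full $32,370, so 1,079/32,370 of the $24,000 range has been used: income = $252,400 + $24,000 × 1,079/32,370 = $253,200.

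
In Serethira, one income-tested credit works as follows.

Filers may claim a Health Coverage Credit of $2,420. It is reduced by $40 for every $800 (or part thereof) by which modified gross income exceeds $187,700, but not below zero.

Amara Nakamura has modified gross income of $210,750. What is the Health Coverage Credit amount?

Health Coverage Credit: income exceeds $187,700 by $23,050, which is 29 full-or-partial $800 increments; reduction = 29 × $40 = $1,160, leaving $1,260.

$1,260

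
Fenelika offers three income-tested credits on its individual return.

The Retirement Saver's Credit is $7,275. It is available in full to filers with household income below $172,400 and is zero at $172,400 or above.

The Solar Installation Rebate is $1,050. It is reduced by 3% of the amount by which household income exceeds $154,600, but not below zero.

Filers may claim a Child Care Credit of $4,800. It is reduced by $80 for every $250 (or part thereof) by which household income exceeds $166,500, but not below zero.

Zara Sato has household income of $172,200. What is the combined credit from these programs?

Retirement Saver's Credit: $172,200 is below the $172,400 cutoff, so the full $7,275 applies.
Solar Installation Rebate: 3% of the $17,600 excess over $154,600 is $528; credit = $1,050 − $528 = $522.
Child Care Credit: income exceeds $166,500 by $5,700, which is 23 full-or-partial $250 increments; reduction = 23 × $80 = $1,840, leaving $2,960.
Total: $7,275 + $522 + $2,960 = $10,757.

$10,757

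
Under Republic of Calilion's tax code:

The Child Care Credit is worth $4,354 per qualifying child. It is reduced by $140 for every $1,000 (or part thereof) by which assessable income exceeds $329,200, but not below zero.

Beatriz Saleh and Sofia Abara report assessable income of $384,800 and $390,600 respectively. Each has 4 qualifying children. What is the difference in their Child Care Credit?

$840

Beatriz ($384,800): Child Care Credit: base = 4 × $4,354 = $17,416. income exceeds $329,200 by $55,600, which is 56 full-or-partial $1,000 increments; reduction = 56 × $140 = $7,840, leaving $9,576.
Sofia ($390,600): Child Care Credit: base = 4 × $4,354 = $17,416. income exceeds $329,200 by $61,400, which is 62 full-or-partial $1,000 increments; reduction = 62 × $140 = $8,680, leaving $8,736.
Difference: |$9,576 − $8,736| = $840.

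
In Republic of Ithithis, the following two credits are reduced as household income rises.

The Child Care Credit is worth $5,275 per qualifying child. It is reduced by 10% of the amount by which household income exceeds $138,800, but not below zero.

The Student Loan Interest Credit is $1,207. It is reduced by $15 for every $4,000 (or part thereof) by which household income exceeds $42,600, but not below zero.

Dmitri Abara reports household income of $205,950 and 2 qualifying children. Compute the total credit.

$4,427

Child Care Credit: base = 2 × $5,275 = $10,550. 10% of the $67,150 excess over $138,800 is $6,715; credit = $10,550 − $6,715 = $3,835.
Student Loan Interest Credit: income exceeds $42,600 by $163,350, which is 41 full-or-partial $4,000 increments; reduction = 41 × $15 = $615, leaving $592.
Total: $3,835 + $592 = $4,427.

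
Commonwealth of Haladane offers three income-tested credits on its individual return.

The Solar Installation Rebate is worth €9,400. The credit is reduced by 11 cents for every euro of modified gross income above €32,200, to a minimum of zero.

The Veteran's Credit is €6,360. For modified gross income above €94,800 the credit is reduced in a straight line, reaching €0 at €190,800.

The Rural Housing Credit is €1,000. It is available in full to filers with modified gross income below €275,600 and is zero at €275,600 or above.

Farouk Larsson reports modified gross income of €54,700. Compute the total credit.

Solar Installation Rebate: 11% of the €22,500 excess over €32,200 is €2,475; credit = €9,400 − €2,475 = €6,925.
Veteran's Credit: €54,700 is at or below the €94,800 threshold, so the full €6,360 applies.
Rural Housing Credit: €54,700 is below the €275,600 cutoff, so the full €1,000 applies.
Total: €6,925 + €6,360 + €1,000 = €14,285.

€14,285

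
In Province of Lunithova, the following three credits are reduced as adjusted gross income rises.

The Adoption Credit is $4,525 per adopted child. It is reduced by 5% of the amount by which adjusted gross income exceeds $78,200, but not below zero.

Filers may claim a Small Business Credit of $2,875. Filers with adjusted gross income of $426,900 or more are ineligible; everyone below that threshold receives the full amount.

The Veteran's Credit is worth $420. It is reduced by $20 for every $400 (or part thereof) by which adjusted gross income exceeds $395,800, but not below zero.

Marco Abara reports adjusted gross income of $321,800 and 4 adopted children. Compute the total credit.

$9,215

Adoption Credit: base = 4 × $4,525 = $18,100. 5% of the $243,600 excess over $78,200 is $12,180; credit = $18,100 − $12,180 = $5,920.
Small Business Credit: $321,800 is below the $426,900 cutoff, so the full $2,875 applies.
Veteran's Credit: $321,800 is at or below the $395,800 threshold, so the full $420 applies.
Total: $5,920 + $2,875 + $420 = $9,215.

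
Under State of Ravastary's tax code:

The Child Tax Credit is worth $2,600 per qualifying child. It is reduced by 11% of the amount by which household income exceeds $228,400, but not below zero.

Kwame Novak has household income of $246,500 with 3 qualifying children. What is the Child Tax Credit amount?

$5,809

Child Tax Credit: base = 3 × $2,600 = $7,800. 11% of the $18,100 excess over $228,400 is $1,991; credit = $7,800 − $1,991 = $5,809.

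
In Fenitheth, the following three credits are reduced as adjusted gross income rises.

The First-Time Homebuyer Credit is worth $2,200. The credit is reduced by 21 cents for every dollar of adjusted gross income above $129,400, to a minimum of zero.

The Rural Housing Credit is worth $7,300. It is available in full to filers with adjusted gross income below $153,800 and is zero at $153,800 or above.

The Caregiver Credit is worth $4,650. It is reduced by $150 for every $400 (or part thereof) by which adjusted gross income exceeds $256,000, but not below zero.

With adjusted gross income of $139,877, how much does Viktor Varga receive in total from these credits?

$11,950

First-Time Homebuyer Credit: 21% of the $10,477 excess over $129,400 is $2,200.17 ≥ base, so the credit is $0.
Rural Housing Credit: $139,877 is below the $153,800 cutoff, so the full $7,300 applies.
Caregiver Credit: $139,877 is at or below the $256,000 threshold, so the full $4,650 applies.
Total: $0 + $7,300 + $4,650 = $11,950.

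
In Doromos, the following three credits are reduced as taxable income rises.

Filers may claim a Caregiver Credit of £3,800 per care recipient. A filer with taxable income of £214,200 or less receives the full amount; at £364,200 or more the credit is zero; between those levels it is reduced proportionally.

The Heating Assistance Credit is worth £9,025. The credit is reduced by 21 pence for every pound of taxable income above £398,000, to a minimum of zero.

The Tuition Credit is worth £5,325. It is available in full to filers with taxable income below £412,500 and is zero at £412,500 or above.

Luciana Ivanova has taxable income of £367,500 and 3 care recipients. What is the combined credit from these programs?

£14,350

Caregiver Credit: base = 3 × £3,800 = £11,400. £367,500 is at or above £364,200, so the credit is £0.
Heating Assistance Credit: £367,500 is at or below the £398,000 threshold, so the full £9,025 applies.
Tuition Credit: £367,500 is below the £412,500 cutoff, so the full £5,325 applies.
Total: £0 + £9,025 + £5,325 = £14,350.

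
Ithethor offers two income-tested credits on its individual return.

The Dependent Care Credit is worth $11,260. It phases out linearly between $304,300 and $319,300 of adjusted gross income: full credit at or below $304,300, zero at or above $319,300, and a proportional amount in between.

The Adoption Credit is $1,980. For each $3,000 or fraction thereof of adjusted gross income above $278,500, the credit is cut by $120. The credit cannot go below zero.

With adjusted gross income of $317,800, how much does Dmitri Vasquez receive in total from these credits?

Dependent Care Credit: $317,800 is $13,500 into a $15,000 phase-out range, leaving 1,500/15,000 of the credit: $11,260 × 1,500/15,000 = $1,126.
Adoption Credit: income exceeds $278,500 by $39,300, which is 14 full-or-partial $3,000 increments; reduction = 14 × $120 = $1,680, leaving $300.
Total: $1,126 + $300 = $1,426.

$1,426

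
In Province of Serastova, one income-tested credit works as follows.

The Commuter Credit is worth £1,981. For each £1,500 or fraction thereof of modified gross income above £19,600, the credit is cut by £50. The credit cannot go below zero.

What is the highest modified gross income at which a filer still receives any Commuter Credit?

After 39 increments the reduction is 39 × £50 = £1,950, leaving £31; one more increment wipes it out. Increment 39 ends at excess 39 × £1,500 = £58,500, so the highest qualifying income is £19,600 + £58,500 = £78,100.

£78,100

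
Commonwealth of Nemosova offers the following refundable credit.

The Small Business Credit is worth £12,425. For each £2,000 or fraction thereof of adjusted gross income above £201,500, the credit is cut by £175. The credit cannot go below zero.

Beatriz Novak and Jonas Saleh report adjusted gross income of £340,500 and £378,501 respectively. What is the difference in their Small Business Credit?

Beatriz (£340,500): Small Business Credit: income exceeds £201,500 by £139,000, which is 70 full-or-partial £2,000 increments; reduction = 70 × £175 = £12,250, leaving £175.
Jonas (£378,501): Small Business Credit: income exceeds £201,500 by £177,001 → 89 increments × £175 = £15,575 ≥ base, so the credit is £0.
Difference: |£175 − £0| = £175.

£175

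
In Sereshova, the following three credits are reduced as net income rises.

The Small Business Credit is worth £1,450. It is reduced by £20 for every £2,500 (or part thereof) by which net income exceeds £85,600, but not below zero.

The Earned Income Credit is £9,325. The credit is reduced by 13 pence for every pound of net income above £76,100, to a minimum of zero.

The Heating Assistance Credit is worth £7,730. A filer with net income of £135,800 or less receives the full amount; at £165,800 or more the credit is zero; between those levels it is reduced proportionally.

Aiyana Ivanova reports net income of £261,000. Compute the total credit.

£30

Small Business Credit: income exceeds £85,600 by £175,400, which is 71 full-or-partial £2,500 increments; reduction = 71 × £20 = £1,420, leaving £30.
Earned Income Credit: 13% of the £184,900 excess over £76,100 is £24,037 ≥ base, so the credit is £0.
Heating Assistance Credit: £261,000 is at or above £165,800, so the credit is £0.
Total: £30 + £0 + £0 = £30.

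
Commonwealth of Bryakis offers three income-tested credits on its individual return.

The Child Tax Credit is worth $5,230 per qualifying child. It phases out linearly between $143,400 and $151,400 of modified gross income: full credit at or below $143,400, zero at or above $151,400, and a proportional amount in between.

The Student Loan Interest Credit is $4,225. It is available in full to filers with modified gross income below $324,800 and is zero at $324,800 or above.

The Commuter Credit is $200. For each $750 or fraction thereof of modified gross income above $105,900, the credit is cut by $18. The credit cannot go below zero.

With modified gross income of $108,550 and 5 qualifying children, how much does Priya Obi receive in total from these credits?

Child Tax Credit: base = 5 × $5,230 = $26,150. $108,550 is at or below the $143,400 threshold, so the full $26,150 applies.
Student Loan Interest Credit: $108,550 is below the $324,800 cutoff, so the full $4,225 applies.
Commuter Credit: income exceeds $105,900 by $2,650, which is 4 full-or-partial $750 increments; reduction = 4 × $18 = $72, leaving $128.
Total: $26,150 + $4,225 + $128 = $30,503.

$30,503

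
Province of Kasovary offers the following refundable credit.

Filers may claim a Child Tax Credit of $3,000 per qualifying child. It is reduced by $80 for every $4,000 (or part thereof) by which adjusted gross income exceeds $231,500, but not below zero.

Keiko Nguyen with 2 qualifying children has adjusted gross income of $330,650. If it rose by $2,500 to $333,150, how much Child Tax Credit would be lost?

$80

At $330,650 — base = 2 × $3,000 = $6,000. income exceeds $231,500 by $99,150, which is 25 full-or-partial $4,000 increments; reduction = 25 × $80 = $2,000, leaving $4,000.
At $333,150 — base = 2 × $3,000 = $6,000. income exceeds $231,500 by $101,650, which is 26 full-or-partial $4,000 increments; reduction = 26 × $80 = $2,080, leaving $3,920.
Lost: $4,000 − $3,920 = $80.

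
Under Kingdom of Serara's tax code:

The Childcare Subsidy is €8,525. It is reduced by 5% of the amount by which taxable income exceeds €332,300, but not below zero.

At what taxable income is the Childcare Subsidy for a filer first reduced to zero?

€502,800

The credit falls by 5% of each euro above €332,300, so it reaches zero when the excess is €8,525 / 5% = €170,500: income = €332,300 + €170,500 = €502,800.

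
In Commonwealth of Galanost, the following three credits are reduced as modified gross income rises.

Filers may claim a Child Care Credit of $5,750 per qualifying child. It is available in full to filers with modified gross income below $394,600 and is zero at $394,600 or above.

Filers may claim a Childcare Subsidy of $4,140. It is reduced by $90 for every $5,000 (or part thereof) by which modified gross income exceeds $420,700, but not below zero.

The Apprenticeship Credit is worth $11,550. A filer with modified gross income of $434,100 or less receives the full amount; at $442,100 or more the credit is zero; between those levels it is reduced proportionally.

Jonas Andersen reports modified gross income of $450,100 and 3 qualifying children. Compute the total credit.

Child Care Credit: base = 3 × $5,750 = $17,250. $450,100 meets or exceeds the $394,600 cutoff, so the credit is $0.
Childcare Subsidy: income exceeds $420,700 by $29,400, which is 6 full-or-partial $5,000 increments; reduction = 6 × $90 = $540, leaving $3,600.
Apprenticeship Credit: $450,100 is at or above $442,100, so the credit is $0.
Total: $0 + $3,600 + $0 = $3,600.

$3,600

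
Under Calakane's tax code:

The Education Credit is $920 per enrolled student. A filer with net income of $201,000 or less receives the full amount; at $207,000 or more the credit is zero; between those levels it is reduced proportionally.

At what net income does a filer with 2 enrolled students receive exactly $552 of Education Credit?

Full credit = 2 × $920 = $1,840.
$552 is 552/1,840 of the full $1,840, so 1,288/1,840 of the $6,000 range has been used: income = $201,000 + $6,000 × 1,288/1,840 = $205,200.

$205,200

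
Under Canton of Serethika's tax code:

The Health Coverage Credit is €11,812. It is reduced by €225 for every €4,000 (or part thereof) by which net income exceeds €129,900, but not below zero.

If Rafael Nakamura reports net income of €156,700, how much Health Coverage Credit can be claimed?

Health Coverage Credit: income exceeds €129,900 by €26,800, which is 7 full-or-partial €4,000 increments; reduction = 7 × €225 = €1,575, leaving €10,237.

€10,237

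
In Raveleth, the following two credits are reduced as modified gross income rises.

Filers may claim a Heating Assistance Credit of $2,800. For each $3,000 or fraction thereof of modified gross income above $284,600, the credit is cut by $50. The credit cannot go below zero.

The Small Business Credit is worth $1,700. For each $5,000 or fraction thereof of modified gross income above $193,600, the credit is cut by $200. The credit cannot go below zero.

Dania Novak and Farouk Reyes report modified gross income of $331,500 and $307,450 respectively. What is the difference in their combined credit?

Dania ($331,500): Heating Assistance Credit: income exceeds $284,600 by $46,900, which is 16 full-or-partial $3,000 increments; reduction = 16 × $50 = $800, leaving $2,000. Small Business Credit: income exceeds $193,600 by $137,900 → 28 increments × $200 = $5,600 ≥ base, so the credit is $0. total $2,000 + $0 = $2,000
Farouk ($307,450): Heating Assistance Credit: income exceeds $284,600 by $22,850, which is 8 full-or-partial $3,000 increments; reduction = 8 × $50 = $400, leaving $2,400. Small Business Credit: income exceeds $193,600 by $113,850 → 23 increments × $200 = $4,600 ≥ base, so the credit is $0. total $2,400 + $0 = $2,400
Difference: |$2,000 − $2,400| = $400.

$400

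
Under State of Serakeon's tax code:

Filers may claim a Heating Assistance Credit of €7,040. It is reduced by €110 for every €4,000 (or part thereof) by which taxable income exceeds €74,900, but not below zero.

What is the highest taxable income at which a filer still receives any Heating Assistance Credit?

After 63 increments the reduction is 63 × €110 = €6,930, leaving €110; one more increment wipes it out. Increment 63 ends at excess 63 × €4,000 = €252,000, so the highest qualifying income is €74,900 + €252,000 = €326,900.

€326,900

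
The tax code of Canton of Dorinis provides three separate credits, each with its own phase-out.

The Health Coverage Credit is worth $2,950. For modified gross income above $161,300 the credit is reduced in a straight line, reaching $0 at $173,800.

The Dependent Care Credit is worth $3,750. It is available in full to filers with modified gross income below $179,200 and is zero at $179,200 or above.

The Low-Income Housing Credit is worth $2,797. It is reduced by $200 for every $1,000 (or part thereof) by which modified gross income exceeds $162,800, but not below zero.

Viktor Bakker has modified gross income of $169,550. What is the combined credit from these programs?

$6,150

Health Coverage Credit: $169,550 is $8,250 into a $12,500 phase-out range, leaving 4,250/12,500 of the credit: $2,950 × 4,250/12,500 = $1,003.
Dependent Care Credit: $169,550 is below the $179,200 cutoff, so the full $3,750 applies.
Low-Income Housing Credit: income exceeds $162,800 by $6,750, which is 7 full-or-partial $1,000 increments; reduction = 7 × $200 = $1,400, leaving $1,397.
Total: $1,003 + $3,750 + $1,397 = $6,150.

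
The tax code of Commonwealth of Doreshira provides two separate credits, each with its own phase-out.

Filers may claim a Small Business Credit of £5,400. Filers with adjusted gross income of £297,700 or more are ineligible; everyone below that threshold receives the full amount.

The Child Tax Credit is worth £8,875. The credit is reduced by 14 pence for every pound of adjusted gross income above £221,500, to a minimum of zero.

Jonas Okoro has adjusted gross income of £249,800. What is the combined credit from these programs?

Small Business Credit: £249,800 is below the £297,700 cutoff, so the full £5,400 applies.
Child Tax Credit: 14% of the £28,300 excess over £221,500 is £3,962; credit = £8,875 − £3,962 = £4,913.
Total: £5,400 + £4,913 = £10,313.

£10,313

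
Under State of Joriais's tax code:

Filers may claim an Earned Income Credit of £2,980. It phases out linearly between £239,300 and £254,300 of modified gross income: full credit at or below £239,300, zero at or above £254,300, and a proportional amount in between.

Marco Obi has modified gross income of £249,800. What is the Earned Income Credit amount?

£894

Earned Income Credit: £249,800 is £10,500 into a £15,000 phase-out range, leaving 4,500/15,000 of the credit: £2,980 × 4,500/15,000 = £894.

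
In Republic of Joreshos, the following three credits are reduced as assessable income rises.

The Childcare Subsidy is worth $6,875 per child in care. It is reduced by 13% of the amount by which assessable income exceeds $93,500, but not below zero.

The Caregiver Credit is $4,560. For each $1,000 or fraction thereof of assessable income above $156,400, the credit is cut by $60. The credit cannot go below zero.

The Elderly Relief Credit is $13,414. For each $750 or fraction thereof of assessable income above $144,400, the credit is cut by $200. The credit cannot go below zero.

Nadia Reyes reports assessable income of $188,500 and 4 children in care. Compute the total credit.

$19,344

Childcare Subsidy: base = 4 × $6,875 = $27,500. 13% of the $95,000 excess over $93,500 is $12,350; credit = $27,500 − $12,350 = $15,150.
Caregiver Credit: income exceeds $156,400 by $32,100, which is 33 full-or-partial $1,000 increments; reduction = 33 × $60 = $1,980, leaving $2,580.
Elderly Relief Credit: income exceeds $144,400 by $44,100, which is 59 full-or-partial $750 increments; reduction = 59 × $200 = $11,800, leaving $1,614.
Total: $15,150 + $2,580 + $1,614 = $19,344.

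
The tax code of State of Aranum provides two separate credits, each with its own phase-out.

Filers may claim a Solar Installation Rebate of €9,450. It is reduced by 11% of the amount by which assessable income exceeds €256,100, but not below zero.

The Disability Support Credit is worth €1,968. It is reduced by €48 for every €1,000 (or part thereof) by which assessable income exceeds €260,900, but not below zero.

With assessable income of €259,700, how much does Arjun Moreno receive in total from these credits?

Solar Installation Rebate: 11% of the €3,600 excess over €256,100 is €396; credit = €9,450 − €396 = €9,054.
Disability Support Credit: €259,700 is at or below the €260,900 threshold, so the full €1,968 applies.
Total: €9,054 + €1,968 = €11,022.

€11,022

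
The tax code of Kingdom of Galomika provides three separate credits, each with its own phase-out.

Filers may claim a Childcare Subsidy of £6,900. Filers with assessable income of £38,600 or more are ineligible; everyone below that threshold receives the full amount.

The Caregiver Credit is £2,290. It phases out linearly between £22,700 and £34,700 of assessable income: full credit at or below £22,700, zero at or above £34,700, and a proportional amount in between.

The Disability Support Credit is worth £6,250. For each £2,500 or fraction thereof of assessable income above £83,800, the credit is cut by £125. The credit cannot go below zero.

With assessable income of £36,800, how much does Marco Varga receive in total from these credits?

Childcare Subsidy: £36,800 is below the £38,600 cutoff, so the full £6,900 applies.
Caregiver Credit: £36,800 is at or above £34,700, so the credit is £0.
Disability Support Credit: £36,800 is at or below the £83,800 threshold, so the full £6,250 applies.
Total: £6,900 + £0 + £6,250 = £13,150.

£13,150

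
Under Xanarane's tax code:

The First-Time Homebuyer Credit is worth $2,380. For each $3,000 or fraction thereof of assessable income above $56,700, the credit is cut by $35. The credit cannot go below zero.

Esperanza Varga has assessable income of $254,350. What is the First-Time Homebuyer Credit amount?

First-Time Homebuyer Credit: income exceeds $56,700 by $197,650, which is 66 full-or-partial $3,000 increments; reduction = 66 × $35 = $2,310, leaving $70.

$70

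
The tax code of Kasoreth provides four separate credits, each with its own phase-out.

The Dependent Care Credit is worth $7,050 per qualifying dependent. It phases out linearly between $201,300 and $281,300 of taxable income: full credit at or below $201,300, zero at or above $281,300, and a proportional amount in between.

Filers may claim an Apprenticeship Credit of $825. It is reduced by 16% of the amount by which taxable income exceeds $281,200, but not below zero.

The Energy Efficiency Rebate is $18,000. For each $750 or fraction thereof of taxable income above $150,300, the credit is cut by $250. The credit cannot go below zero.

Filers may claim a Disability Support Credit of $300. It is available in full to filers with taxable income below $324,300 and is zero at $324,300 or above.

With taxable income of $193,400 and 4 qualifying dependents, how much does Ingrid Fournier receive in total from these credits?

$32,825

Dependent Care Credit: base = 4 × $7,050 = $28,200. $193,400 is at or below the $201,300 threshold, so the full $28,200 applies.
Apprenticeship Credit: $193,400 is at or below the $281,200 threshold, so the full $825 applies.
Energy Efficiency Rebate: income exceeds $150,300 by $43,100, which is 58 full-or-partial $750 increments; reduction = 58 × $250 = $14,500, leaving $3,500.
Disability Support Credit: $193,400 is below the $324,300 cutoff, so the full $300 applies.
Total: $28,200 + $825 + $3,500 + $300 = $32,825.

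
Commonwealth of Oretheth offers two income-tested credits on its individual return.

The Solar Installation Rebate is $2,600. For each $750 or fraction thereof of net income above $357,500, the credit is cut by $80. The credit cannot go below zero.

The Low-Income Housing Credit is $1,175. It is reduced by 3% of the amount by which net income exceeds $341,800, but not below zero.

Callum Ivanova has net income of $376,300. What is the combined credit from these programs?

$660

Solar Installation Rebate: income exceeds $357,500 by $18,800, which is 26 full-or-partial $750 increments; reduction = 26 × $80 = $2,080, leaving $520.
Low-Income Housing Credit: 3% of the $34,500 excess over $341,800 is $1,035; credit = $1,175 − $1,035 = $140.
Total: $520 + $140 = $660.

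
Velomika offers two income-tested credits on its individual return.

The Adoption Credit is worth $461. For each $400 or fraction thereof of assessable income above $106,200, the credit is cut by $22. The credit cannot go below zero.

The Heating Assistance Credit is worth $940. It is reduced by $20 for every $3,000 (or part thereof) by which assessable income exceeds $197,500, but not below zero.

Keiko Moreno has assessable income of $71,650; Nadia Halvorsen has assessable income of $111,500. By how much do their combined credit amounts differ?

$308

Keiko ($71,650): Adoption Credit: $71,650 is at or below the $106,200 threshold, so the full $461 applies. Heating Assistance Credit: $71,650 is at or below the $197,500 threshold, so the full $940 applies. total $461 + $940 = $1,401
Nadia ($111,500): Adoption Credit: income exceeds $106,200 by $5,300, which is 14 full-or-partial $400 increments; reduction = 14 × $22 = $308, leaving $153. Heating Assistance Credit: $111,500 is at or below the $197,500 threshold, so the full $940 applies. total $153 + $940 = $1,093
Difference: |$1,401 − $1,093| = $308.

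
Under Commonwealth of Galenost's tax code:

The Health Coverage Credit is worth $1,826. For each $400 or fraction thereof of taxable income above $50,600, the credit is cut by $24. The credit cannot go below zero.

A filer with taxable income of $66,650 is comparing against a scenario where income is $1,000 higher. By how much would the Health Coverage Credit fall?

$48

At $66,650 — income exceeds $50,600 by $16,050, which is 41 full-or-partial $400 increments; reduction = 41 × $24 = $984, leaving $842.
At $67,650 — income exceeds $50,600 by $17,050, which is 43 full-or-partial $400 increments; reduction = 43 × $24 = $1,032, leaving $794.
Lost: $842 − $794 = $48.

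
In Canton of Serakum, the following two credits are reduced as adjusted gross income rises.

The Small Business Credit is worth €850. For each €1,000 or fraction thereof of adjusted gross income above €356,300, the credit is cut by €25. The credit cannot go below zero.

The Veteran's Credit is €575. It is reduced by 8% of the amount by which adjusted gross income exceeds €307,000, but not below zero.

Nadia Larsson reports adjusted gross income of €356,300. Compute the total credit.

€850

Small Business Credit: €356,300 is at or below the €356,300 threshold, so the full €850 applies.
Veteran's Credit: 8% of the €49,300 excess over €307,000 is €3,944 ≥ base, so the credit is €0.
Total: €850 + €0 = €850.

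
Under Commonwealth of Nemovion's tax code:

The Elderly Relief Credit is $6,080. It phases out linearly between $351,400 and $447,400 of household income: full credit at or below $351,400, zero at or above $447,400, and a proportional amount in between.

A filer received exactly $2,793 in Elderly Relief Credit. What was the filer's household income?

$403,300

$2,793 is 2,793/6,080 of the full $6,080, so 3,287/6,080 of the $96,000 range has been used: income = $351,400 + $96,000 × 3,287/6,080 = $403,300.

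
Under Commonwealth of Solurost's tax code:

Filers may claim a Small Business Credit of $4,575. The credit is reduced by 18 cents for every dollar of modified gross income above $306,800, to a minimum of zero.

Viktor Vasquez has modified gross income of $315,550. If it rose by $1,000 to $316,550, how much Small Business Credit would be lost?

At $315,550 — 18% of the $8,750 excess over $306,800 is $1,575; credit = $4,575 − $1,575 = $3,000.
At $316,550 — 18% of the $9,750 excess over $306,800 is $1,755; credit = $4,575 − $1,755 = $2,820.
Lost: $3,000 − $2,820 = $180.

$180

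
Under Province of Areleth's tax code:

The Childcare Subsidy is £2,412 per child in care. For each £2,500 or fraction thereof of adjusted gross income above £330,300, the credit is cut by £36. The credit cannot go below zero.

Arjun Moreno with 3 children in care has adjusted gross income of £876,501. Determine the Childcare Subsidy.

Childcare Subsidy: base = 3 × £2,412 = £7,236. income exceeds £330,300 by £546,201 → 219 increments × £36 = £7,884 ≥ base, so the credit is £0.

£0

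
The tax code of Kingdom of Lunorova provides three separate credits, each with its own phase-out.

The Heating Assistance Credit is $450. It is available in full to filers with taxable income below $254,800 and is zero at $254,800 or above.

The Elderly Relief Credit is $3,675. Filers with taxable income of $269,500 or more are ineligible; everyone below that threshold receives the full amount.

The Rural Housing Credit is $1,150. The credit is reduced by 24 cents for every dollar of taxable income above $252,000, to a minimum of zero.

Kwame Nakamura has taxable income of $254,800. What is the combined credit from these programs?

$4,153

Heating Assistance Credit: $254,800 meets or exceeds the $254,800 cutoff, so the credit is $0.
Elderly Relief Credit: $254,800 is below the $269,500 cutoff, so the full $3,675 applies.
Rural Housing Credit: 24% of the $2,800 excess over $252,000 is $672; credit = $1,150 − $672 = $478.
Total: $0 + $3,675 + $478 = $4,153.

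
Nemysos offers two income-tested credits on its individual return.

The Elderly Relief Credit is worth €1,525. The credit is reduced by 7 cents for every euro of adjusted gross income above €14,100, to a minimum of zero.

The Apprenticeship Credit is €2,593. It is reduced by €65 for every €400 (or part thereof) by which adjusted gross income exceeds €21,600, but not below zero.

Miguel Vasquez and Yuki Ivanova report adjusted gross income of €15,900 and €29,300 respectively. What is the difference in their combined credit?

Miguel (€15,900): Elderly Relief Credit: 7% of the €1,800 excess over €14,100 is €126; credit = €1,525 − €126 = €1,399. Apprenticeship Credit: €15,900 is at or below the €21,600 threshold, so the full €2,593 applies. total €1,399 + €2,593 = €3,992
Yuki (€29,300): Elderly Relief Credit: 7% of the €15,200 excess over €14,100 is €1,064; credit = €1,525 − €1,064 = €461. Apprenticeship Credit: income exceeds €21,600 by €7,700, which is 20 full-or-partial €400 increments; reduction = 20 × €65 = €1,300, leaving €1,293. total €461 + €1,293 = €1,754
Difference: |€3,992 − €1,754| = €2,238.

€2,238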